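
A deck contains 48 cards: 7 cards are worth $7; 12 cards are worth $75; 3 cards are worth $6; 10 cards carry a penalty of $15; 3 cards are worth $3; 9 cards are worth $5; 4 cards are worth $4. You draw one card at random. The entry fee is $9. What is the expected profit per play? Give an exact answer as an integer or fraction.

E[payout] = (7/48)·7 + (12/48)·75 + (3/48)·6 + (10/48)·(-15) + (3/48)·3 + (9/48)·5 + (4/48)·4 = 887/48
Expected profit = 887/48 − 9 = 455/48

455/48 dollars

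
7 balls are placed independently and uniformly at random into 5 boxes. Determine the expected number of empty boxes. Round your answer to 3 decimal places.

Let Xⱼ=1 if box j is empty. P(Xⱼ=1) = ((5-1)/5)^7 = 16384/78125.
By linearity, E[#empty] = 5·16384/78125 = 16384/15625.
≈ 1.049

1.049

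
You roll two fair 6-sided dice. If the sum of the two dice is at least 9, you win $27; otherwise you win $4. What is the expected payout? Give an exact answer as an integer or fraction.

E[payout] = (13/18)·4 + (5/18)·27 = 187/18

187/18 dollars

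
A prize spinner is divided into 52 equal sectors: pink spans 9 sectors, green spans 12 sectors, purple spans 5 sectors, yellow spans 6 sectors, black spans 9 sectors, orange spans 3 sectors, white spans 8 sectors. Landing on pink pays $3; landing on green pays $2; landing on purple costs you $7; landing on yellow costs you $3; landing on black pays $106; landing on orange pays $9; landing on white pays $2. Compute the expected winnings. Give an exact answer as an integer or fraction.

995/52 dollars

E[payout] = (9/52)·3 + (12/52)·2 + (5/52)·(-7) + (6/52)·(-3) + (9/52)·106 + (3/52)·9 + (8/52)·2 = 995/52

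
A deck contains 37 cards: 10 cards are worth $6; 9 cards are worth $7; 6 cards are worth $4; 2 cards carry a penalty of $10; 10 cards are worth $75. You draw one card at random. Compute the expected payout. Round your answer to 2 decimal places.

E[payout] = (10/37)·6 + (9/37)·7 + (6/37)·4 + (2/37)·(-10) + (10/37)·75 = 877/37
≈ $23.70

$23.70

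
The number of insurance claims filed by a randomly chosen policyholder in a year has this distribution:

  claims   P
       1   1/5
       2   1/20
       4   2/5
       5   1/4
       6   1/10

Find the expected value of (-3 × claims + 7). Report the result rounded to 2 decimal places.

E[-3x+7] = (1/5)·4 + (1/20)·1 + (2/5)·(-5) + (1/4)·(-8) + (1/10)·(-11)
     = -17/4 ≈ -4.25

-4.25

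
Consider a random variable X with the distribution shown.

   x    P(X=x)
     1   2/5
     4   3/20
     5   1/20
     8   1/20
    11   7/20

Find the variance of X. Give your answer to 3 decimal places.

19.350

E[X] = (2/5)·1 + (3/20)·4 + (1/20)·5 + (1/20)·8 + (7/20)·11 = 11/2
E[X²] = (2/5)·1 + (3/20)·16 + (1/20)·25 + (1/20)·64 + (7/20)·121 = 248/5
Var(X) = 248/5 − (11/2)² = 387/20 ≈ 19.350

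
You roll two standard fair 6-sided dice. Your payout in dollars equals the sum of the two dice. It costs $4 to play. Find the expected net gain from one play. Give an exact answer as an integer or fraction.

$3

Distribution of the sum of the two dice: 2 w.p. 1/36, 3 w.p. 1/18, 4 w.p. 1/12, 5 w.p. 1/9, 6 w.p. 5/36, 7 w.p. 1/6, …
E[payout] = (1/36)·2 + (1/18)·3 + (1/12)·4 + (1/9)·5 + (5/36)·6 + (1/6)·7 + (5/36)·8 + (1/9)·9 + (1/12)·10 + (1/18)·11 + (1/36)·12 = 7
Expected profit = 7 − 4 = 3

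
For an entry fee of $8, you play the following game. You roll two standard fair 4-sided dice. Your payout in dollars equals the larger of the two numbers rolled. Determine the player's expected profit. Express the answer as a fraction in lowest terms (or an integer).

-39/8 dollars

Distribution of the larger of the two numbers rolled: 1 w.p. 1/16, 2 w.p. 3/16, 3 w.p. 5/16, 4 w.p. 7/16
E[payout] = (1/16)·1 + (3/16)·2 + (5/16)·3 + (7/16)·4 = 25/8
Expected profit = 25/8 − 8 = -39/8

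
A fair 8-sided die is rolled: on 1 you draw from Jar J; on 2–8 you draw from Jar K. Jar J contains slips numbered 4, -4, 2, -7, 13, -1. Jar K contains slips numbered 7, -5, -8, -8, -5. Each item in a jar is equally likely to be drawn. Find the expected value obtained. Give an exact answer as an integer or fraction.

-763/240

E[X | Jar J] = (4 − 4 + 2 − 7 + 13 − 1)/6 = 7/6
E[X | Jar K] = (7 − 5 − 8 − 8 − 5)/5 = -19/5
E[X] = (1/8)·7/6 + (7/8)·(-19/5) = -763/240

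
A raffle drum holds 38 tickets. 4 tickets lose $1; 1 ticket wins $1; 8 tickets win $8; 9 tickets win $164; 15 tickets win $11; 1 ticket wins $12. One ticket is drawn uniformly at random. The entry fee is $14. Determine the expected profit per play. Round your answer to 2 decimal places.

$31.11

E[payout] = (4/38)·(-1) + (1/38)·1 + (8/38)·8 + (9/38)·164 + (15/38)·11 + (1/38)·12 = 857/19
Expected profit = 857/19 − 14 = 591/19 ≈ $31.11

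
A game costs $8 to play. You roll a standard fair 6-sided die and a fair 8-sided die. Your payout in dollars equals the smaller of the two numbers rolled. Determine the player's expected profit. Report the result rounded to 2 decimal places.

Distribution of the smaller of the two numbers rolled: 1 w.p. 13/48, 2 w.p. 11/48, 3 w.p. 3/16, 4 w.p. 7/48, 5 w.p. 5/48, 6 w.p. 1/16
E[payout] = (13/48)·1 + (11/48)·2 + (3/16)·3 + (7/48)·4 + (5/48)·5 + (1/16)·6 = 133/48
Expected profit = 133/48 − 8 = -251/48 ≈ -$5.23

-$5.23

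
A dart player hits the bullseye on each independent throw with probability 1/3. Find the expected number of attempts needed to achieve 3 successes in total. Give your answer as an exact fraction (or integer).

9

By linearity (sum of 3 independent geometric waits), E[trials] = 3/p = 3/(1/3) = 9.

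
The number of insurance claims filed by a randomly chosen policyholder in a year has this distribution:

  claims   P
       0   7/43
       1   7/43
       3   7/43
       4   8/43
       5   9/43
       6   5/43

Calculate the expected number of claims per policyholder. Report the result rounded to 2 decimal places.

E[X] = (7/43)·0 + (7/43)·1 + (7/43)·3 + (8/43)·4 + (9/43)·5 + (5/43)·6
     = 135/43 ≈ 3.14

3.14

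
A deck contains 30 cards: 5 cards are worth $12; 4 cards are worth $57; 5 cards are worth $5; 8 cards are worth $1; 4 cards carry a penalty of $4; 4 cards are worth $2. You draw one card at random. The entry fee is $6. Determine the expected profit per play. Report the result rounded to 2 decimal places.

$4.43

E[payout] = (5/30)·12 + (4/30)·57 + (5/30)·5 + (8/30)·1 + (4/30)·(-4) + (4/30)·2 = 313/30
Expected profit = 313/30 − 6 = 133/30 ≈ $4.43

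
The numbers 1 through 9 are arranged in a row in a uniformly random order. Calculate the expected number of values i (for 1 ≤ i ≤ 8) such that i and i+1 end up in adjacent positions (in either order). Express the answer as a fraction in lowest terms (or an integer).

For each i ∈ {1,…,8}, let Xᵢ = 1 if i and i+1 are adjacent. P(Xᵢ=1) = 2·(9−1)!/9! = 2/9.
By linearity, E[ΣXᵢ] = (8)·(2/9) = 16/9.

16/9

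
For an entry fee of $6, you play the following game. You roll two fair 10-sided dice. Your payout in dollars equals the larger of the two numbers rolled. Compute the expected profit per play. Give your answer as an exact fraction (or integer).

Distribution of the larger of the two numbers rolled: 1 w.p. 1/100, 2 w.p. 3/100, 3 w.p. 1/20, 4 w.p. 7/100, 5 w.p. 9/100, 6 w.p. 11/100, …
E[payout] = (1/100)·1 + (3/100)·2 + (1/20)·3 + (7/100)·4 + (9/100)·5 + (11/100)·6 + (13/100)·7 + (3/20)·8 + (17/100)·9 + (19/100)·10 = 143/20
Expected profit = 143/20 − 6 = 23/20

23/20 dollars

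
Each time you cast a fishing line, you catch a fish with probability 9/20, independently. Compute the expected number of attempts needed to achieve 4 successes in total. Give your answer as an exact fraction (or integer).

80/9

By linearity (sum of 4 independent geometric waits), E[trials] = 4/p = 4/(9/20) = 80/9.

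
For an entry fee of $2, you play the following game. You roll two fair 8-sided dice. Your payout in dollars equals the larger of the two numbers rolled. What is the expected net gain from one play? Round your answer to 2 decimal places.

$3.81

Distribution of the larger of the two numbers rolled: 1 w.p. 1/64, 2 w.p. 3/64, 3 w.p. 5/64, 4 w.p. 7/64, 5 w.p. 9/64, 6 w.p. 11/64, …
E[payout] = (1/64)·1 + (3/64)·2 + (5/64)·3 + (7/64)·4 + (9/64)·5 + (11/64)·6 + (13/64)·7 + (15/64)·8 = 93/16
Expected profit = 93/16 − 2 = 61/16 ≈ $3.81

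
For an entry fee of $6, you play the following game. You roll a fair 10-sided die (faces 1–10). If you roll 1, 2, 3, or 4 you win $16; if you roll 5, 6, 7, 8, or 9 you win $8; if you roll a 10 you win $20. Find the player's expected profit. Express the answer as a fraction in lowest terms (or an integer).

E[payout] = (1/2)·8 + (2/5)·16 + (1/10)·20 = 62/5
Expected profit = 62/5 − 6 = 32/5

32/5 dollars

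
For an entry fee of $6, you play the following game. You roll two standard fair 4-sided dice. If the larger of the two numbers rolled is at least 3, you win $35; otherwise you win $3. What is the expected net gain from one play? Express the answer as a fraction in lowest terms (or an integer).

$21

E[payout] = (1/4)·3 + (3/4)·35 = 27
Expected profit = 27 − 6 = 21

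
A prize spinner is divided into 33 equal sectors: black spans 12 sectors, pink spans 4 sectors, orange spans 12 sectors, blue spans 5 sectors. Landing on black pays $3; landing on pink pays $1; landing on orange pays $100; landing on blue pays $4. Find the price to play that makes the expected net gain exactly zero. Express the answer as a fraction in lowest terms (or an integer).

420/11 dollars

E[payout] = (12/33)·3 + (4/33)·1 + (12/33)·100 + (5/33)·4 = 420/11
Fair fee = E[payout] = 420/11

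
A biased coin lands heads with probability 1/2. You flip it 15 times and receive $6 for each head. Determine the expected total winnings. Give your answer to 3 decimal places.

E[#heads] = 15·1/2 = 15/2 (linearity over flips).
E[winnings] = 6·15/2 = 45.
≈ 45.000

$45.000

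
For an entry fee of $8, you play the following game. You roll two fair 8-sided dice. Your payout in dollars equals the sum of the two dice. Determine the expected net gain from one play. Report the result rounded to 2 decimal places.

$1.00

Distribution of the sum of the two dice: 2 w.p. 1/64, 3 w.p. 1/32, 4 w.p. 3/64, 5 w.p. 1/16, 6 w.p. 5/64, 7 w.p. 3/32, …
E[payout] = (1/64)·2 + (1/32)·3 + (3/64)·4 + (1/16)·5 + (5/64)·6 + (3/32)·7 + (7/64)·8 + (1/8)·9 + (7/64)·10 + (3/32)·11 + (5/64)·12 + (1/16)·13 + (3/64)·14 + (1/32)·15 + (1/64)·16 = 9
Expected profit = 9 − 8 = 1 ≈ $1.00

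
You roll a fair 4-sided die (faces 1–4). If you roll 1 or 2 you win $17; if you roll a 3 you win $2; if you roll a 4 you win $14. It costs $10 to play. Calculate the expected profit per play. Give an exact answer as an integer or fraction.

5/2 dollars

E[payout] = (1/4)·2 + (1/4)·14 + (1/2)·17 = 25/2
Expected profit = 25/2 − 10 = 5/2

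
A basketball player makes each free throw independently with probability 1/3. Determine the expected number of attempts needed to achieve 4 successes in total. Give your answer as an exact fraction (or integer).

12

By linearity (sum of 4 independent geometric waits), E[trials] = 4/p = 4/(1/3) = 12.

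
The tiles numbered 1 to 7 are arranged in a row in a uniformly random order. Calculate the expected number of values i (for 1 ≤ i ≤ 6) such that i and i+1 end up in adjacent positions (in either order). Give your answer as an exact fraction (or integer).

12/7

For each i ∈ {1,…,6}, let Xᵢ = 1 if i and i+1 are adjacent. P(Xᵢ=1) = 2·(7−1)!/7! = 2/7.
By linearity, E[ΣXᵢ] = (6)·(2/7) = 12/7.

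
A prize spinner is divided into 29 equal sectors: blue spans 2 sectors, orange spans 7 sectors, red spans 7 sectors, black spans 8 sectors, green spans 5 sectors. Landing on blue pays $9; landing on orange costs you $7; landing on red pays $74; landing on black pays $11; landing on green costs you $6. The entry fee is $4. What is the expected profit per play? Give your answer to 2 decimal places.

$14.79

E[payout] = (2/29)·9 + (7/29)·(-7) + (7/29)·74 + (8/29)·11 + (5/29)·(-6) = 545/29
Expected profit = 545/29 − 4 = 429/29 ≈ $14.79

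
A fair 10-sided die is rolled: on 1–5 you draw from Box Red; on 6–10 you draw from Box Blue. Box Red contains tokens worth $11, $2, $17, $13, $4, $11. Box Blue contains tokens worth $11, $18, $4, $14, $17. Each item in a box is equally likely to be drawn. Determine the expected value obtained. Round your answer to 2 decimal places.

E[X | Box Red] = (11 + 2 + 17 + 13 + 4 + 11)/6 = 29/3
E[X | Box Blue] = (11 + 18 + 4 + 14 + 17)/5 = 64/5
E[X] = (1/2)·29/3 + (1/2)·64/5 = 337/30 ≈ 11.23

$11.23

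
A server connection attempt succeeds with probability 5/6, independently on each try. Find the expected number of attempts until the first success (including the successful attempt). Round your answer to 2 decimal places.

For a geometric distribution, E[trials] = 1/p = 1/(5/6) = 6/5.
≈ 1.20

1.20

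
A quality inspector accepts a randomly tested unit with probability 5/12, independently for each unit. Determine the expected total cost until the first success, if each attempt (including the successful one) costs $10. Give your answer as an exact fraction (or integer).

$24

E[#attempts] = 1/p = 12/5; E[cost] = 10·12/5 = 24.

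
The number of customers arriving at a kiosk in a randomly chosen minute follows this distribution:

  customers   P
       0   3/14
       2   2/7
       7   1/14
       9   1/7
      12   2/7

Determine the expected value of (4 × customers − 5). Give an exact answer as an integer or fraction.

127/7

E[4x-5] = (3/14)·(-5) + (2/7)·3 + (1/14)·23 + (1/7)·31 + (2/7)·43
     = 127/7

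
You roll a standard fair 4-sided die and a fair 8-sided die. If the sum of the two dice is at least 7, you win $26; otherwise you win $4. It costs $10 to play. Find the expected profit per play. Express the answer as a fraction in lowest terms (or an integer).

E[payout] = (7/16)·4 + (9/16)·26 = 131/8
Expected profit = 131/8 − 10 = 51/8

51/8 dollars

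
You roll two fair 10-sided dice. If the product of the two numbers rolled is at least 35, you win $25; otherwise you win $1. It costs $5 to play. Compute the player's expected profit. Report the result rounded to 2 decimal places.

$4.88

E[payout] = (63/100)·1 + (37/100)·25 = 247/25
Expected profit = 247/25 − 5 = 122/25 ≈ $4.88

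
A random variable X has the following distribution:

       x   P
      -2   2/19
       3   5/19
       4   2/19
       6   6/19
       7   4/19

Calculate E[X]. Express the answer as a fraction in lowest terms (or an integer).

E[X] = (2/19)·(-2) + (5/19)·3 + (2/19)·4 + (6/19)·6 + (4/19)·7
     = 83/19

83/19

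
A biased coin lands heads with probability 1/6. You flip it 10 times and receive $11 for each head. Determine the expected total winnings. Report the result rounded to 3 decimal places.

E[#heads] = 10·1/6 = 5/3 (linearity over flips).
E[winnings] = 11·5/3 = 55/3.
≈ 18.333

$18.333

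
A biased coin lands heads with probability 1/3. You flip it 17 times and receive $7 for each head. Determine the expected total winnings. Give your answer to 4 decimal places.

$39.6667

E[#heads] = 17·1/3 = 17/3 (linearity over flips).
E[winnings] = 7·17/3 = 119/3.
≈ 39.6667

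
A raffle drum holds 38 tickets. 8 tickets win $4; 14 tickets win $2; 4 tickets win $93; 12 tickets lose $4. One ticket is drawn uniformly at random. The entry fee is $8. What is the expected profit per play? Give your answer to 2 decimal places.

E[payout] = (8/38)·4 + (14/38)·2 + (4/38)·93 + (12/38)·(-4) = 192/19
Expected profit = 192/19 − 8 = 40/19 ≈ $2.11

$2.11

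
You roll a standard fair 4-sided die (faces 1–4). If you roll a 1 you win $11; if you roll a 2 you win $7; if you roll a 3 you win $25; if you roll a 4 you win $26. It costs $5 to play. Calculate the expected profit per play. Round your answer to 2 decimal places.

$12.25

E[payout] = (1/4)·7 + (1/4)·11 + (1/4)·25 + (1/4)·26 = 69/4
Expected profit = 69/4 − 5 = 49/4 ≈ $12.25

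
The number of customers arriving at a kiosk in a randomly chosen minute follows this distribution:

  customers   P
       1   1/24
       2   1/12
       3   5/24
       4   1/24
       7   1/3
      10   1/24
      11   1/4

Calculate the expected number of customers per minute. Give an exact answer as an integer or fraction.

13/2

E[X] = (1/24)·1 + (1/12)·2 + (5/24)·3 + (1/24)·4 + (1/3)·7 + (1/24)·10 + (1/4)·11
     = 13/2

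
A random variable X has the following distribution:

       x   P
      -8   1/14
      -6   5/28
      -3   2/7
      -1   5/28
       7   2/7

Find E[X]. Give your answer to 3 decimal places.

E[X] = (1/14)·(-8) + (5/28)·(-6) + (2/7)·(-3) + (5/28)·(-1) + (2/7)·7
     = -19/28 ≈ -0.679

-0.679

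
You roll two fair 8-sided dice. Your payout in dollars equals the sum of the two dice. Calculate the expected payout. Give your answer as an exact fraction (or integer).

Distribution of the sum of the two dice: 2 w.p. 1/64, 3 w.p. 1/32, 4 w.p. 3/64, 5 w.p. 1/16, 6 w.p. 5/64, 7 w.p. 3/32, …
E[payout] = (1/64)·2 + (1/32)·3 + (3/64)·4 + (1/16)·5 + (5/64)·6 + (3/32)·7 + (7/64)·8 + (1/8)·9 + (7/64)·10 + (3/32)·11 + (5/64)·12 + (1/16)·13 + (3/64)·14 + (1/32)·15 + (1/64)·16 = 9

$9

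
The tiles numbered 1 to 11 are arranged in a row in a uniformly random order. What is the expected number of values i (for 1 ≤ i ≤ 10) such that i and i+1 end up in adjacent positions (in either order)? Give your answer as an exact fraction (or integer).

For each i ∈ {1,…,10}, let Xᵢ = 1 if i and i+1 are adjacent. P(Xᵢ=1) = 2·(11−1)!/11! = 2/11.
By linearity, E[ΣXᵢ] = (10)·(2/11) = 20/11.

20/11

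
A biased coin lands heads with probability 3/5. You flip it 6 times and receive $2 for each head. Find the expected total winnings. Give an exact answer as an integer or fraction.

36/5 dollars

E[#heads] = 6·3/5 = 18/5 (linearity over flips).
E[winnings] = 2·18/5 = 36/5.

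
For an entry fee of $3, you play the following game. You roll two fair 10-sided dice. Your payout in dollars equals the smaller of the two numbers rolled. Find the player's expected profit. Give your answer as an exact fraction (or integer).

Distribution of the smaller of the two numbers rolled: 1 w.p. 19/100, 2 w.p. 17/100, 3 w.p. 3/20, 4 w.p. 13/100, 5 w.p. 11/100, 6 w.p. 9/100, …
E[payout] = (19/100)·1 + (17/100)·2 + (3/20)·3 + (13/100)·4 + (11/100)·5 + (9/100)·6 + (7/100)·7 + (1/20)·8 + (3/100)·9 + (1/100)·10 = 77/20
Expected profit = 77/20 − 3 = 17/20

17/20 dollars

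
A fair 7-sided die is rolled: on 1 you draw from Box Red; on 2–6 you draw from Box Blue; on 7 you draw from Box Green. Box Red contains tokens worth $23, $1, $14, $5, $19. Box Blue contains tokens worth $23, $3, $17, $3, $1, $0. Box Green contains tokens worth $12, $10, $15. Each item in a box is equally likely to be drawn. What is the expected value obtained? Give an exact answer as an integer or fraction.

E[X | Box Red] = (23 + 1 + 14 + 5 + 19)/5 = 62/5
E[X | Box Blue] = (23 + 3 + 17 + 3 + 1 + 0)/6 = 47/6
E[X | Box Green] = (12 + 10 + 15)/3 = 37/3
E[X] = (1/7)·62/5 + (5/7)·47/6 + (1/7)·37/3 = 639/70

639/70 dollars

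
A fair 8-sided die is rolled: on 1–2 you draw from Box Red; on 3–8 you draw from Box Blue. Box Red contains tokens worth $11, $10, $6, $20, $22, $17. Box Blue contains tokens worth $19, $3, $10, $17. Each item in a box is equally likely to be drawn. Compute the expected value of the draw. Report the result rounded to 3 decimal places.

E[X | Box Red] = (11 + 10 + 6 + 20 + 22 + 17)/6 = 43/3
E[X | Box Blue] = (19 + 3 + 10 + 17)/4 = 49/4
E[X] = (1/4)·43/3 + (3/4)·49/4 = 613/48 ≈ 12.771

$12.771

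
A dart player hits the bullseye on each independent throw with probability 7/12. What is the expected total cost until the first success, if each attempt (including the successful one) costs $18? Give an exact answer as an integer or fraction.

E[#attempts] = 1/p = 12/7; E[cost] = 18·12/7 = 216/7.

216/7 dollars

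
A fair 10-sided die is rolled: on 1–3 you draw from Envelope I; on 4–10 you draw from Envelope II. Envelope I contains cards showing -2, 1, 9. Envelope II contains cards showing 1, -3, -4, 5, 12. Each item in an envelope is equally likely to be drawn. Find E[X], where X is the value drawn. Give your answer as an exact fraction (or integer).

117/50

E[X | Envelope I] = (-2 + 1 + 9)/3 = 8/3
E[X | Envelope II] = (1 − 3 − 4 + 5 + 12)/5 = 11/5
E[X] = (3/10)·8/3 + (7/10)·11/5 = 117/50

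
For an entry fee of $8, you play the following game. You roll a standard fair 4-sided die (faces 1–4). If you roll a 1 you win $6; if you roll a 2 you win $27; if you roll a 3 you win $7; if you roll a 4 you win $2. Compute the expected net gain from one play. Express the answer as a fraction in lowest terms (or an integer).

5/2 dollars

E[payout] = (1/4)·2 + (1/4)·6 + (1/4)·7 + (1/4)·27 = 21/2
Expected profit = 21/2 − 8 = 5/2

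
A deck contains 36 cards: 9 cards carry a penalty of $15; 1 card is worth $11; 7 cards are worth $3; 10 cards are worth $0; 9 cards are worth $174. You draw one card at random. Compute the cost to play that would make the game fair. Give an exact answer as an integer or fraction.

E[payout] = (9/36)·(-15) + (1/36)·11 + (7/36)·3 + (10/36)·0 + (9/36)·174 = 1463/36
Fair fee = E[payout] = 1463/36

1463/36 dollars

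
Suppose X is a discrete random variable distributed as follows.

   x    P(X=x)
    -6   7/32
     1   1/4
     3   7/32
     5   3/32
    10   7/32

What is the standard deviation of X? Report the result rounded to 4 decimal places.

E[X] = 9/4, E[X²] = 549/16
Var(X) = E[X²] − (E[X])² = 549/16 − 81/16 = 117/4
SD(X) = √(117/4) ≈ 5.4083

5.4083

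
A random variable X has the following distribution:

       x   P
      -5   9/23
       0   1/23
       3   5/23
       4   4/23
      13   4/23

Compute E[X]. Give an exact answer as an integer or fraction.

38/23

E[X] = (9/23)·(-5) + (1/23)·0 + (5/23)·3 + (4/23)·4 + (4/23)·13
     = 38/23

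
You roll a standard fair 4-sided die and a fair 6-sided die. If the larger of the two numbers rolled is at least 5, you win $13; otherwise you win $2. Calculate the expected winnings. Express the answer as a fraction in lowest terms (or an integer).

E[payout] = (2/3)·2 + (1/3)·13 = 17/3

17/3 dollars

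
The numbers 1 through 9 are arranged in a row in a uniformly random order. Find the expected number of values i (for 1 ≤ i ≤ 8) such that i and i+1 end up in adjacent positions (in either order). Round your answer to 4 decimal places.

For each i ∈ {1,…,8}, let Xᵢ = 1 if i and i+1 are adjacent. P(Xᵢ=1) = 2·(9−1)!/9! = 2/9.
By linearity, E[ΣXᵢ] = (8)·(2/9) = 16/9.
≈ 1.7778

1.7778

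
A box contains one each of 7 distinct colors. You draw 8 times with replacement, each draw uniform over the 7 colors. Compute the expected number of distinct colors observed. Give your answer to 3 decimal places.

4.960

Let Xⱼ=1 if type j appears at least once. P(Xⱼ=1) = 1 − ((7−1)/7)^8 = 4085185/5764801.
E[#distinct] = 7·4085185/5764801 = 4085185/823543.
≈ 4.960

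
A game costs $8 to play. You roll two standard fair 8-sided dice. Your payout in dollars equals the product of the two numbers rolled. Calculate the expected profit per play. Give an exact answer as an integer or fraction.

Distribution of the product of the two numbers rolled: 1 w.p. 1/64, 2 w.p. 1/32, 3 w.p. 1/32, 4 w.p. 3/64, 5 w.p. 1/32, 6 w.p. 1/16, …
E[payout] = (1/64)·1 + (1/32)·2 + (1/32)·3 + (3/64)·4 + (1/32)·5 + (1/16)·6 + (1/32)·7 + (1/16)·8 + (1/64)·9 + (1/32)·10 + (1/16)·12 + (1/32)·14 + (1/32)·15 + (3/64)·16 + (1/32)·18 + (1/32)·20 + (1/32)·21 + (1/16)·24 + (1/64)·25 + (1/32)·28 + (1/32)·30 + (1/32)·32 + (1/32)·35 + (1/64)·36 + (1/32)·40 + (1/32)·42 + (1/32)·48 + (1/64)·49 + (1/32)·56 + (1/64)·64 = 81/4
Expected profit = 81/4 − 8 = 49/4

49/4 dollars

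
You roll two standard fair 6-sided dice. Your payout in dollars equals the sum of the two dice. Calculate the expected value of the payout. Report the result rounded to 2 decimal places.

$7.00

Distribution of the sum of the two dice: 2 w.p. 1/36, 3 w.p. 1/18, 4 w.p. 1/12, 5 w.p. 1/9, 6 w.p. 5/36, 7 w.p. 1/6, …
E[payout] = (1/36)·2 + (1/18)·3 + (1/12)·4 + (1/9)·5 + (5/36)·6 + (1/6)·7 + (5/36)·8 + (1/9)·9 + (1/12)·10 + (1/18)·11 + (1/36)·12 = 7
≈ $7.00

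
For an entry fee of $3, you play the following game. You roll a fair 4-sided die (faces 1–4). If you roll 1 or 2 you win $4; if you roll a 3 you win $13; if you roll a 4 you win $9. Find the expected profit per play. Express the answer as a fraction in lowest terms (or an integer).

E[payout] = (1/2)·4 + (1/4)·9 + (1/4)·13 = 15/2
Expected profit = 15/2 − 3 = 9/2

9/2 dollars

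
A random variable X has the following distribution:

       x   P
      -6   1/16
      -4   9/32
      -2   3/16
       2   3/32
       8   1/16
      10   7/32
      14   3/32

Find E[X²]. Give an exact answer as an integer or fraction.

417/8

E[X²] = (1/16)·36 + (9/32)·16 + (3/16)·4 + (3/32)·4 + (1/16)·64 + (7/32)·100 + (3/32)·196
     = 417/8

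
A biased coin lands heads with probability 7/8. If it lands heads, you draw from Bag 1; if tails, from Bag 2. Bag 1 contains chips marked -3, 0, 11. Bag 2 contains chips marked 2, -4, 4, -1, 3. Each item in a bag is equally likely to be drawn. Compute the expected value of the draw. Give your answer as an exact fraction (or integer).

73/30

E[X | Bag 1] = (-3 + 0 + 11)/3 = 8/3
E[X | Bag 2] = (2 − 4 + 4 − 1 + 3)/5 = 4/5
E[X] = (7/8)·8/3 + (1/8)·4/5 = 73/30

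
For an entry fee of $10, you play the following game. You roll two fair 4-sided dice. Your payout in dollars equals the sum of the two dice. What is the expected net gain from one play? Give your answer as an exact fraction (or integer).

Distribution of the sum of the two dice: 2 w.p. 1/16, 3 w.p. 1/8, 4 w.p. 3/16, 5 w.p. 1/4, 6 w.p. 3/16, 7 w.p. 1/8, …
E[payout] = (1/16)·2 + (1/8)·3 + (3/16)·4 + (1/4)·5 + (3/16)·6 + (1/8)·7 + (1/16)·8 = 5
Expected profit = 5 − 10 = -5

-$5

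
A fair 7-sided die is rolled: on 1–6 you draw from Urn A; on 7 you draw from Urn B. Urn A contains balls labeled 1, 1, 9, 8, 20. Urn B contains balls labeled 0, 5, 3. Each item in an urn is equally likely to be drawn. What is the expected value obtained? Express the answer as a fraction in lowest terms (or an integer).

106/15

E[X | Urn A] = (1 + 1 + 9 + 8 + 20)/5 = 39/5
E[X | Urn B] = (0 + 5 + 3)/3 = 8/3
E[X] = (6/7)·39/5 + (1/7)·8/3 = 106/15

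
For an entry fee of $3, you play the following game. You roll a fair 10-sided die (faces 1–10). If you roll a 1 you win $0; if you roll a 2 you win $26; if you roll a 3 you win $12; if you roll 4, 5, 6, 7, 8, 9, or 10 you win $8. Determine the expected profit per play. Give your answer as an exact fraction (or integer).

E[payout] = (1/10)·0 + (7/10)·8 + (1/10)·12 + (1/10)·26 = 47/5
Expected profit = 47/5 − 3 = 32/5

32/5 dollars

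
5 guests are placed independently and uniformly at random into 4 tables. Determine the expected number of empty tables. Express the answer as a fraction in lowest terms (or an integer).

Let Xⱼ=1 if table j is empty. P(Xⱼ=1) = ((4-1)/4)^5 = 243/1024.
By linearity, E[#empty] = 4·243/1024 = 243/256.

243/256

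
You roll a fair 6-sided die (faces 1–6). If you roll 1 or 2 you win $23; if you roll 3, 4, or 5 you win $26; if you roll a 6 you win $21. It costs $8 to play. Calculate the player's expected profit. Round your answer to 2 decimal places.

E[payout] = (1/6)·21 + (1/3)·23 + (1/2)·26 = 145/6
Expected profit = 145/6 − 8 = 97/6 ≈ $16.17

$16.17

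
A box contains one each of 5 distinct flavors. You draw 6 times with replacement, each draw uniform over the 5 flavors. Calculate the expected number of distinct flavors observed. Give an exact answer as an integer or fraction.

Let Xⱼ=1 if type j appears at least once. P(Xⱼ=1) = 1 − ((5−1)/5)^6 = 11529/15625.
E[#distinct] = 5·11529/15625 = 11529/3125.

11529/3125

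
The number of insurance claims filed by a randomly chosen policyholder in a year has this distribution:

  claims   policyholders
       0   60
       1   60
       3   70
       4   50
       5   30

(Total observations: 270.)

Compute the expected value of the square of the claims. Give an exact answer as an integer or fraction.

Total = 270, so P(claims=0) = 60/270, etc.
E[X²] = (2/9)·0 + (2/9)·1 + (7/27)·9 + (5/27)·16 + (1/9)·25
     = 224/27

224/27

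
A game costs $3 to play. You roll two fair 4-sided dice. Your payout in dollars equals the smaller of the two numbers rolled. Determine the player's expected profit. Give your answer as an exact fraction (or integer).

Distribution of the smaller of the two numbers rolled: 1 w.p. 7/16, 2 w.p. 5/16, 3 w.p. 3/16, 4 w.p. 1/16
E[payout] = (7/16)·1 + (5/16)·2 + (3/16)·3 + (1/16)·4 = 15/8
Expected profit = 15/8 − 3 = -9/8

-9/8 dollars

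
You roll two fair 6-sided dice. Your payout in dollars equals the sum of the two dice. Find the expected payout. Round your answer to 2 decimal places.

Distribution of the sum of the two dice: 2 w.p. 1/36, 3 w.p. 1/18, 4 w.p. 1/12, 5 w.p. 1/9, 6 w.p. 5/36, 7 w.p. 1/6, …
E[payout] = (1/36)·2 + (1/18)·3 + (1/12)·4 + (1/9)·5 + (5/36)·6 + (1/6)·7 + (5/36)·8 + (1/9)·9 + (1/12)·10 + (1/18)·11 + (1/36)·12 = 7
≈ $7.00

$7.00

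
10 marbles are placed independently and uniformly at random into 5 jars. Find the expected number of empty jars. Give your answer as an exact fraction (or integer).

1048576/1953125

Let Xⱼ=1 if jar j is empty. P(Xⱼ=1) = ((5-1)/5)^10 = 1048576/9765625.
By linearity, E[#empty] = 5·1048576/9765625 = 1048576/1953125.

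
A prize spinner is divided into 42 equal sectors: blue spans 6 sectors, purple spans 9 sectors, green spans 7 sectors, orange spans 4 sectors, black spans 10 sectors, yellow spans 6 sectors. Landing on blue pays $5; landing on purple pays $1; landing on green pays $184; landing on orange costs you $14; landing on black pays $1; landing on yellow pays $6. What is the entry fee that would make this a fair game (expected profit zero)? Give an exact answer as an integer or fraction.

439/14 dollars

E[payout] = (6/42)·5 + (9/42)·1 + (7/42)·184 + (4/42)·(-14) + (10/42)·1 + (6/42)·6 = 439/14
Fair fee = E[payout] = 439/14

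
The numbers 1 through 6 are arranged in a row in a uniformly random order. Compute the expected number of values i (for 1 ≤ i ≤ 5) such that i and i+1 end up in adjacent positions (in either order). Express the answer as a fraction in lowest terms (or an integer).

5/3

For each i ∈ {1,…,5}, let Xᵢ = 1 if i and i+1 are adjacent. P(Xᵢ=1) = 2·(6−1)!/6! = 2/6.
By linearity, E[ΣXᵢ] = (5)·(2/6) = 5/3.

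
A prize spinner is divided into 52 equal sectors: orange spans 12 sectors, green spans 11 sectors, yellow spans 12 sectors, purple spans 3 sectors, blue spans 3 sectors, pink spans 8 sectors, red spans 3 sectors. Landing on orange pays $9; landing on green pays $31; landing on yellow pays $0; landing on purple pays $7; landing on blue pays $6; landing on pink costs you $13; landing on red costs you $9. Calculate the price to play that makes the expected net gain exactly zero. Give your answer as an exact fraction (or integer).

E[payout] = (12/52)·9 + (11/52)·31 + (12/52)·0 + (3/52)·7 + (3/52)·6 + (8/52)·(-13) + (3/52)·(-9) = 357/52
Fair fee = E[payout] = 357/52

357/52 dollars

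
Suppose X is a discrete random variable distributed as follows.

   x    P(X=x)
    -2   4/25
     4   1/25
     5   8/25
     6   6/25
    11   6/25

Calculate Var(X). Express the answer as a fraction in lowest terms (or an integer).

E[X] = (4/25)·(-2) + (1/25)·4 + (8/25)·5 + (6/25)·6 + (6/25)·11 = 138/25
E[X²] = (4/25)·4 + (1/25)·16 + (8/25)·25 + (6/25)·36 + (6/25)·121 = 1174/25
Var(X) = 1174/25 − (138/25)² = 10306/625

10306/625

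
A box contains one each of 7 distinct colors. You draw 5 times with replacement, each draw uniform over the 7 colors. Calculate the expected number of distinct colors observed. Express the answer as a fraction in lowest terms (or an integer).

Let Xⱼ=1 if type j appears at least once. P(Xⱼ=1) = 1 − ((7−1)/7)^5 = 9031/16807.
E[#distinct] = 7·9031/16807 = 9031/2401.

9031/2401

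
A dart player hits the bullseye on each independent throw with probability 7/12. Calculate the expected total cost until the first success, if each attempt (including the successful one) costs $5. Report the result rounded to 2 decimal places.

$8.57

E[#attempts] = 1/p = 12/7; E[cost] = 5·12/7 = 60/7.
≈ 8.57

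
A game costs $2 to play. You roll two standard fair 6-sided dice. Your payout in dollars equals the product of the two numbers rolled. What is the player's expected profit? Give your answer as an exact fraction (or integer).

Distribution of the product of the two numbers rolled: 1 w.p. 1/36, 2 w.p. 1/18, 3 w.p. 1/18, 4 w.p. 1/12, 5 w.p. 1/18, 6 w.p. 1/9, …
E[payout] = (1/36)·1 + (1/18)·2 + (1/18)·3 + (1/12)·4 + (1/18)·5 + (1/9)·6 + (1/18)·8 + (1/36)·9 + (1/18)·10 + (1/9)·12 + (1/18)·15 + (1/36)·16 + (1/18)·18 + (1/18)·20 + (1/18)·24 + (1/36)·25 + (1/18)·30 + (1/36)·36 = 49/4
Expected profit = 49/4 − 2 = 41/4

41/4 dollars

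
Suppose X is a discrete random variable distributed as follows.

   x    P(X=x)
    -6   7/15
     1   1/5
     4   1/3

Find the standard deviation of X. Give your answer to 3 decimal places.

E[X] = -19/15, E[X²] = 67/3
Var(X) = E[X²] − (E[X])² = 67/3 − 361/225 = 4664/225
SD(X) = √(4664/225) ≈ 4.553

4.553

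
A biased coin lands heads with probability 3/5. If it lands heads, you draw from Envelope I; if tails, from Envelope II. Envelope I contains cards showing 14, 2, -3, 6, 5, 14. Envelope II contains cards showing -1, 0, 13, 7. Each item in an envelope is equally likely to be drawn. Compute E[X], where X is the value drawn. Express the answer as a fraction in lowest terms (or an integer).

E[X | Envelope I] = (14 + 2 − 3 + 6 + 5 + 14)/6 = 19/3
E[X | Envelope II] = (-1 + 0 + 13 + 7)/4 = 19/4
E[X] = (3/5)·19/3 + (2/5)·19/4 = 57/10

57/10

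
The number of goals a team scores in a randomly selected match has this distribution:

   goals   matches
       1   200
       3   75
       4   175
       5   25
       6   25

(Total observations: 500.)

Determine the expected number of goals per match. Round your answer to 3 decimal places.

2.800

Total = 500, so P(goals=1) = 200/500, etc.
E[X] = (2/5)·1 + (3/20)·3 + (7/20)·4 + (1/20)·5 + (1/20)·6
     = 14/5 ≈ 2.800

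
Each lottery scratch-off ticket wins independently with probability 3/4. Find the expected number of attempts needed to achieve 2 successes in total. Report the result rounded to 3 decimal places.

By linearity (sum of 2 independent geometric waits), E[trials] = 2/p = 2/(3/4) = 8/3.
≈ 2.667

2.667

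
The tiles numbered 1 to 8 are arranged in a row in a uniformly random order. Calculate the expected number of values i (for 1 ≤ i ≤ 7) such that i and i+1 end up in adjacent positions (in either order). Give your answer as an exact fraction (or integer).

For each i ∈ {1,…,7}, let Xᵢ = 1 if i and i+1 are adjacent. P(Xᵢ=1) = 2·(8−1)!/8! = 2/8.
By linearity, E[ΣXᵢ] = (7)·(2/8) = 7/4.

7/4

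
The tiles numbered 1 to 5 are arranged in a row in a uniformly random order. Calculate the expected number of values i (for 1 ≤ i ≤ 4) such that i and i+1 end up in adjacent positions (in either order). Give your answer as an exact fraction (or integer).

For each i ∈ {1,…,4}, let Xᵢ = 1 if i and i+1 are adjacent. P(Xᵢ=1) = 2·(5−1)!/5! = 2/5.
By linearity, E[ΣXᵢ] = (4)·(2/5) = 8/5.

8/5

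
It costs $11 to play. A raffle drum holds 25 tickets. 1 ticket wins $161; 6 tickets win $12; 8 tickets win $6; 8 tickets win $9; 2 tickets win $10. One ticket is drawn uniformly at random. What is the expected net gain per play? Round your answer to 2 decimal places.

E[payout] = (1/25)·161 + (6/25)·12 + (8/25)·6 + (8/25)·9 + (2/25)·10 = 373/25
Expected profit = 373/25 − 11 = 98/25 ≈ $3.92

$3.92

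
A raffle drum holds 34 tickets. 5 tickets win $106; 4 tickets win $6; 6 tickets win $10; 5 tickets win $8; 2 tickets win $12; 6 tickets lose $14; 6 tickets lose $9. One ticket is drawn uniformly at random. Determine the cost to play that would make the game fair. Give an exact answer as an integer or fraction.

270/17 dollars

E[payout] = (5/34)·106 + (4/34)·6 + (6/34)·10 + (5/34)·8 + (2/34)·12 + (6/34)·(-14) + (6/34)·(-9) = 270/17
Fair fee = E[payout] = 270/17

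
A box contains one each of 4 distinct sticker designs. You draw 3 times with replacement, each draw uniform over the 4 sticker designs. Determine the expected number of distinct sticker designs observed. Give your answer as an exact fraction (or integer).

37/16

Let Xⱼ=1 if type j appears at least once. P(Xⱼ=1) = 1 − ((4−1)/4)^3 = 37/64.
E[#distinct] = 4·37/64 = 37/16.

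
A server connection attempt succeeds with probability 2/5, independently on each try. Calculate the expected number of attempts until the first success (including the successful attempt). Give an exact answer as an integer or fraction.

5/2

For a geometric distribution, E[trials] = 1/p = 1/(2/5) = 5/2.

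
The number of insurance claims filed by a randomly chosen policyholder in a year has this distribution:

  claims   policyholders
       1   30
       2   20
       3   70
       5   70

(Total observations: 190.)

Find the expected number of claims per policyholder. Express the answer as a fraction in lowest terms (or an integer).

Total = 190, so P(claims=1) = 30/190, etc.
E[X] = (3/19)·1 + (2/19)·2 + (7/19)·3 + (7/19)·5
     = 63/19

63/19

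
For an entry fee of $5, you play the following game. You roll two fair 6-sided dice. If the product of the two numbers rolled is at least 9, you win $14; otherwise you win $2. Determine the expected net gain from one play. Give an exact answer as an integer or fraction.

11/3 dollars

E[payout] = (4/9)·2 + (5/9)·14 = 26/3
Expected profit = 26/3 − 5 = 11/3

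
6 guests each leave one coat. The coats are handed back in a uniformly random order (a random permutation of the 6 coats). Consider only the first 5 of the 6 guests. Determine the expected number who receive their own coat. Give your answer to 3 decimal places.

0.833

Let Xᵢ = 1 if person i gets their own coat. For each i, P(Xᵢ=1) = 1/6.
By linearity of expectation, E[X₁+…+X_5] = 5·(1/6) = 5/6.
≈ 0.833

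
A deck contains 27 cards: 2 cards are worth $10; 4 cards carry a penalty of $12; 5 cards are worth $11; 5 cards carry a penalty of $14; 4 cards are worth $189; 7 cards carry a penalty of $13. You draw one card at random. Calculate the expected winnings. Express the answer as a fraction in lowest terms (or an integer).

E[payout] = (2/27)·10 + (4/27)·(-12) + (5/27)·11 + (5/27)·(-14) + (4/27)·189 + (7/27)·(-13) = 622/27

622/27 dollars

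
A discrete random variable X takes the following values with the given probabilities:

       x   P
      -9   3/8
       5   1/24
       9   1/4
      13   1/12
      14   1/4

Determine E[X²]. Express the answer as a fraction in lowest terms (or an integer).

E[X²] = (3/8)·81 + (1/24)·25 + (1/4)·81 + (1/12)·169 + (1/4)·196
     = 459/4

459/4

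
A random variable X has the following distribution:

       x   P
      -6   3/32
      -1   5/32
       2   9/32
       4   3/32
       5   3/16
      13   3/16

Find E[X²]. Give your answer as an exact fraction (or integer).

1361/32

E[X²] = (3/32)·36 + (5/32)·1 + (9/32)·4 + (3/32)·16 + (3/16)·25 + (3/16)·169
     = 1361/32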